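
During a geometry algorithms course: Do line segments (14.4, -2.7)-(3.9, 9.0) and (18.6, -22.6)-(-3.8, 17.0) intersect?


Cross products: d1=-279.44, d2=-125.72, d3=159.81, d4=6.09
d1*d2 < 0 and d3*d4 < 0? no

No, they don't intersect


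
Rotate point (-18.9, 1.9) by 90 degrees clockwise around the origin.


90° CW: (x,y) -> (y, -x)
(-18.9,1.9) -> (1.9, 18.9)

(1.9, 18.9)


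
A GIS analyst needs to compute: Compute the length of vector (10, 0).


|u| = sqrt(10^2 + 0^2) = sqrt(100) = 10

10


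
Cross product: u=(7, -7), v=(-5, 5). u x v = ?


u x v = u_x*v_y - u_y*v_x = 7*5 - (-7)*(-5)
= 35 - 35 = 0

0


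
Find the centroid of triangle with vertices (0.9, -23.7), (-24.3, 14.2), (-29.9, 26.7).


Centroid = ((x_A+x_B+x_C)/3, (y_A+y_B+y_C)/3)
= ((0.9+(-24.3)+(-29.9))/3, ((-23.7)+14.2+26.7)/3)
= (-17.7667, 5.7333)

(-17.7667, 5.7333)


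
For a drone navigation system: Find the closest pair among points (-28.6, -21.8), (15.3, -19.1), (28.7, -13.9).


d(P0,P1) = 43.983, d(P0,P2) = 57.842, d(P1,P2) = 14.3736
Closest: P1 and P2

Closest pair: (15.3, -19.1) and (28.7, -13.9), distance = 14.3736


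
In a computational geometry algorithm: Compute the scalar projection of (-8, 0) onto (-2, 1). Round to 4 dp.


u.v = 16, |v| = sqrt(5) = 2.2361
Scalar projection = u.v / |v| = 16 / sqrt(5) = 7.1554

7.1554


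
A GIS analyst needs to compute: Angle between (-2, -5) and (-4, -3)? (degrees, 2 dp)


u.v = 23, |u| = sqrt(29) = 5.3852, |v| = sqrt(25) = 5
cos(theta) = u.v/(|u||v|) = 23/sqrt(725) = 0.854199
theta = acos(0.854199) = 31.33 degrees

31.33 degrees


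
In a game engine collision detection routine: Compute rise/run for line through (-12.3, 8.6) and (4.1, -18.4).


slope = (y2-y1)/(x2-x1) = ((-18.4)-8.6)/(4.1-(-12.3)) = (-27)/16.4 = -1.6463

-1.6463


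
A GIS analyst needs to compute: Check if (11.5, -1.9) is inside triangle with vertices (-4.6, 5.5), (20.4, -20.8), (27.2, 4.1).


Cross products: AB x AP = 238.43, BC x BP = 350.13, CA x CP = 212.78
All same sign? yes

Yes, inside


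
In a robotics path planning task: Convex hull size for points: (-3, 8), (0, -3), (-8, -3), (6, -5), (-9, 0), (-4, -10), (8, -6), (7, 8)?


Convex hull vertices (CCW): (-9, 0), (-8, -3), (-4, -10), (8, -6), (7, 8), (-3, 8)
Count = 6

6


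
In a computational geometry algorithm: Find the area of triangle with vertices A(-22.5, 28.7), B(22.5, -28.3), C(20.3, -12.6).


Area = |x_A(y_B-y_C) + x_B(y_C-y_A) + x_C(y_A-y_B)|/2
= |353.25 + (-929.25) + 1157.1|/2
= 581.1/2 = 290.55

290.55


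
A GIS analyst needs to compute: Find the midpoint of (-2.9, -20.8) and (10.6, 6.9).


M = (((-2.9)+10.6)/2, ((-20.8)+6.9)/2)
= (3.85, -6.95)

(3.85, -6.95)


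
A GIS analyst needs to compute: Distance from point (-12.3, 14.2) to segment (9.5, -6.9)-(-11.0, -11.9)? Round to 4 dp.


Project P onto AB: t = 0.7668 (clamped to [0,1])
Closest point on segment: (-6.2186, -10.7338)
Distance: 25.6647

25.6647


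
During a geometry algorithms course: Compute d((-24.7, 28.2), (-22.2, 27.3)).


dx=2.5, dy=-0.9
d^2 = 2.5^2 + (-0.9)^2 = 7.06
d = sqrt(7.06) = 2.6571

2.6571


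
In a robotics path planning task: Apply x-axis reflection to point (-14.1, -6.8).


Reflection over x-axis: (x,y) -> (x,-y)
(-14.1, -6.8) -> (-14.1, 6.8)

(-14.1, 6.8)


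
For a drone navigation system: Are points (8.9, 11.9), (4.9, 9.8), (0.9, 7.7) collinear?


Cross product: (4.9-8.9)*(7.7-11.9) - (9.8-11.9)*(0.9-8.9)
= 0

Yes, collinear


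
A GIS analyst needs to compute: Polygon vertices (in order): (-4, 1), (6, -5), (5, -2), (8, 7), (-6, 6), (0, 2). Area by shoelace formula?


Shoelace sum: ((-4)*(-5) - 6*1) + (6*(-2) - 5*(-5)) + (5*7 - 8*(-2)) + (8*6 - (-6)*7) + ((-6)*2 - 0*6) + (0*1 - (-4)*2)
= 164
Area = |164|/2 = 82

82


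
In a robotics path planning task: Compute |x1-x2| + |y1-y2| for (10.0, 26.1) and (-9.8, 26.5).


|10-(-9.8)| + |26.1-26.5| = 19.8 + 0.4 = 20.2

20.2


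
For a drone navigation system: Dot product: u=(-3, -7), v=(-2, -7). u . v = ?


u . v = u_x*v_x + u_y*v_y = (-3)*(-2) + (-7)*(-7)
= 6 + 49 = 55

55


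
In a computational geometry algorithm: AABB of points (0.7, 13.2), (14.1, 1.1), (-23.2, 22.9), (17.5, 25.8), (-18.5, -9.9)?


x range: [-23.2, 17.5]
y range: [-9.9, 25.8]
Bounding box: (-23.2,-9.9) to (17.5,25.8)

(-23.2,-9.9) to (17.5,25.8)


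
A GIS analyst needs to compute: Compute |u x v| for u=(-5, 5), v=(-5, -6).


|u x v| = |(-5)*(-6) - 5*(-5)|
= |30 - (-25)| = 55

55


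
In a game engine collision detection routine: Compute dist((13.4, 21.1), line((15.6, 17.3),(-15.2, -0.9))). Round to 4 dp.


|cross product| = 157.08
|line direction| = sqrt(1279.88) = 35.7754
Distance = 157.08/sqrt(1279.88) = 4.3907

4.3907


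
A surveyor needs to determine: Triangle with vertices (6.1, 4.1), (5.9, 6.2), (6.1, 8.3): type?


Side lengths squared: AB^2=4.45, BC^2=4.45, CA^2=17.64
Sorted: [4.45, 4.45, 17.64]
By sides: Isosceles, By angles: Obtuse

Isosceles, Obtuse


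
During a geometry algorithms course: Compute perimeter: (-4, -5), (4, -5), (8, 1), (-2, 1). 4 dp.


Sides: (-4, -5)->(4, -5): sqrt(64) = 8, (4, -5)->(8, 1): sqrt(52) = 7.211103, (8, 1)->(-2, 1): sqrt(100) = 10, (-2, 1)->(-4, -5): sqrt(40) = 6.324555
Sum = 31.535658
Perimeter = 31.5357

31.5357


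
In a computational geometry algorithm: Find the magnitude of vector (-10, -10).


|u| = sqrt((-10)^2 + (-10)^2) = sqrt(200) = 14.1421

14.1421


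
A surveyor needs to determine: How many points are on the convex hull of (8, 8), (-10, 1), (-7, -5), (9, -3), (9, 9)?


Convex hull vertices (CCW): (-10, 1), (-7, -5), (9, -3), (9, 9)
Count = 4

4


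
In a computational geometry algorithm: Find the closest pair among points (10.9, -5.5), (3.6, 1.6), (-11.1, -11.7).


d(P0,P1) = 10.1833, d(P0,P2) = 22.8569, d(P1,P2) = 19.8237
Closest: P0 and P1

Closest pair: (10.9, -5.5) and (3.6, 1.6), distance = 10.1833


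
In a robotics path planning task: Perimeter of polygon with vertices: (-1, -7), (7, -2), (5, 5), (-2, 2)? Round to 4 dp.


Sides: (-1, -7)->(7, -2): sqrt(89) = 9.433981, (7, -2)->(5, 5): sqrt(53) = 7.28011, (5, 5)->(-2, 2): sqrt(58) = 7.615773, (-2, 2)->(-1, -7): sqrt(82) = 9.055385
Sum = 33.385249
Perimeter = 33.3852

33.3852


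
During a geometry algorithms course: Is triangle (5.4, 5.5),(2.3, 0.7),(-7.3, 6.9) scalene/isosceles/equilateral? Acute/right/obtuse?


Side lengths squared: AB^2=32.65, BC^2=130.6, CA^2=163.25
Sorted: [32.65, 130.6, 163.25]
By sides: Scalene, By angles: Right

Scalene, Right


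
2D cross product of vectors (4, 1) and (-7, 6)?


u x v = u_x*v_y - u_y*v_x = 4*6 - 1*(-7)
= 24 - (-7) = 31

31


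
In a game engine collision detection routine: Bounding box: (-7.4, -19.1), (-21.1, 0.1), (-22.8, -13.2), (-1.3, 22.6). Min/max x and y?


x range: [-22.8, -1.3]
y range: [-19.1, 22.6]
Bounding box: (-22.8,-19.1) to (-1.3,22.6)

(-22.8,-19.1) to (-1.3,22.6)


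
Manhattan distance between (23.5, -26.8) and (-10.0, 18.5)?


|23.5-(-10)| + |(-26.8)-18.5| = 33.5 + 45.3 = 78.8

78.8


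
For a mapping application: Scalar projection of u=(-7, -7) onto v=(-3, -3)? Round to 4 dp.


u.v = 42, |v| = sqrt(18) = 4.2426
Scalar projection = u.v / |v| = 42 / sqrt(18) = 9.8995

9.8995


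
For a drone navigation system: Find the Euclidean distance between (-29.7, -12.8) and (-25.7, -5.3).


dx=4, dy=7.5
d^2 = 4^2 + 7.5^2 = 72.25
d = sqrt(72.25) = 8.5

8.5


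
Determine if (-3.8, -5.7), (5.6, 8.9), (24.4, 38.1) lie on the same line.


Cross product: (5.6-(-3.8))*(38.1-(-5.7)) - (8.9-(-5.7))*(24.4-(-3.8))
= 0

Yes, collinear


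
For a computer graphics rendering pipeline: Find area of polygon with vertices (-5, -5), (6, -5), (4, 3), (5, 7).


Shoelace sum: ((-5)*(-5) - 6*(-5)) + (6*3 - 4*(-5)) + (4*7 - 5*3) + (5*(-5) - (-5)*7)
= 116
Area = |116|/2 = 58

58


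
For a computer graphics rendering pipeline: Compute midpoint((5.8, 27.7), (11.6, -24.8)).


M = ((5.8+11.6)/2, (27.7+(-24.8))/2)
= (8.7, 1.45)

(8.7, 1.45)


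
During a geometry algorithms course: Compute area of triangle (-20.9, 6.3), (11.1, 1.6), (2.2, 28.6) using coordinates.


Area = |x_A(y_B-y_C) + x_B(y_C-y_A) + x_C(y_A-y_B)|/2
= |564.3 + 247.53 + 10.34|/2
= 822.17/2 = 411.085

411.085


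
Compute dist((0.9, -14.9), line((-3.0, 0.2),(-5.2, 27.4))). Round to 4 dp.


|cross product| = 72.86
|line direction| = sqrt(744.68) = 27.2888
Distance = 72.86/sqrt(744.68) = 2.67

2.67


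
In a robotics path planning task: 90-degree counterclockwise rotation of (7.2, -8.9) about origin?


90° CCW: (x,y) -> (-y, x)
(7.2,-8.9) -> (8.9, 7.2)

(8.9, 7.2)


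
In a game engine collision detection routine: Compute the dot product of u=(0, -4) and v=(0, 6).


u . v = u_x*v_x + u_y*v_y = 0*0 + (-4)*6
= 0 + (-24) = -24

-24


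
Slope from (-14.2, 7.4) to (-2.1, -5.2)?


slope = (y2-y1)/(x2-x1) = ((-5.2)-7.4)/((-2.1)-(-14.2)) = (-12.6)/12.1 = -1.0413

-1.0413


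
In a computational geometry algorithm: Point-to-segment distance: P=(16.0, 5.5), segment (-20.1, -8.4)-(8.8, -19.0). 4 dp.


Project P onto AB: t = 0.9455 (clamped to [0,1])
Closest point on segment: (7.2256, -18.4226)
Distance: 25.4809

25.4809


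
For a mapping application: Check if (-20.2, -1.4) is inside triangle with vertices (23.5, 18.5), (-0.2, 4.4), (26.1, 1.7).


Cross products: AB x AP = -144.54, BC x BP = -206.54, CA x CP = 785.9
All same sign? no

No, outside


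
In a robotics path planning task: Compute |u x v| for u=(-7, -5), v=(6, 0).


|u x v| = |(-7)*0 - (-5)*6|
= |0 - (-30)| = 30

30


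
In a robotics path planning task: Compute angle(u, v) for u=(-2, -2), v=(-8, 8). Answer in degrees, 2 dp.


u.v = 0, |u| = sqrt(8) = 2.8284, |v| = sqrt(128) = 11.3137
cos(theta) = u.v/(|u||v|) = 0/sqrt(1024) = 0
theta = acos(0) = 90 degrees

90 degrees


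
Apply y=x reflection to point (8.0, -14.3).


Reflection over y=x: (x,y) -> (y,x)
(8, -14.3) -> (-14.3, 8)

(-14.3, 8)


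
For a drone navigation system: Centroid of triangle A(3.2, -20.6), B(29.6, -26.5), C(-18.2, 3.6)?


Centroid = ((x_A+x_B+x_C)/3, (y_A+y_B+y_C)/3)
= ((3.2+29.6+(-18.2))/3, ((-20.6)+(-26.5)+3.6)/3)
= (4.8667, -14.5)

(4.8667, -14.5)


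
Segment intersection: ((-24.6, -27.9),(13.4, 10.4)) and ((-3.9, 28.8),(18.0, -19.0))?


Cross products: d1=-2231.19, d2=423.98, d3=1361.79, d4=-1293.38
d1*d2 < 0 and d3*d4 < 0? yes

Yes, they intersect


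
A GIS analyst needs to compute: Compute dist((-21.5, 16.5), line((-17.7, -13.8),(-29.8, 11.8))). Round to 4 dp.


|cross product| = 269.35
|line direction| = sqrt(801.77) = 28.3155
Distance = 269.35/sqrt(801.77) = 9.5124

9.5124


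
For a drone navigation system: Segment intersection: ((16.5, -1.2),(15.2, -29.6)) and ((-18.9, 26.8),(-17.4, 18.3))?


Cross products: d1=258.9, d2=205.25, d3=-1041.76, d4=-988.11
d1*d2 < 0 and d3*d4 < 0? no

No, they don't intersect


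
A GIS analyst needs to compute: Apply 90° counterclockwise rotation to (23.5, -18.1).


90° CCW: (x,y) -> (-y, x)
(23.5,-18.1) -> (18.1, 23.5)

(18.1, 23.5)


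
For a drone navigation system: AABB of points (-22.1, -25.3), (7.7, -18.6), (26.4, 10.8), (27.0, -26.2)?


x range: [-22.1, 27]
y range: [-26.2, 10.8]
Bounding box: (-22.1,-26.2) to (27,10.8)

(-22.1,-26.2) to (27,10.8)


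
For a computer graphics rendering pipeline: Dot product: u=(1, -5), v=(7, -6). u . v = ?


u . v = u_x*v_x + u_y*v_y = 1*7 + (-5)*(-6)
= 7 + 30 = 37

37


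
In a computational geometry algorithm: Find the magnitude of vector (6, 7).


|u| = sqrt(6^2 + 7^2) = sqrt(85) = 9.2195

9.2195


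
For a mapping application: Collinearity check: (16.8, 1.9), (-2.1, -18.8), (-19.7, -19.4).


Cross product: ((-2.1)-16.8)*((-19.4)-1.9) - ((-18.8)-1.9)*((-19.7)-16.8)
= -352.98

No, not collinear


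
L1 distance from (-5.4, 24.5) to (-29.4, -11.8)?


|(-5.4)-(-29.4)| + |24.5-(-11.8)| = 24 + 36.3 = 60.3

60.3


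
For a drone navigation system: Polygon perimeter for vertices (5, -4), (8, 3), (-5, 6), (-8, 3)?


Sides: (5, -4)->(8, 3): sqrt(58) = 7.615773, (8, 3)->(-5, 6): sqrt(178) = 13.341664, (-5, 6)->(-8, 3): sqrt(18) = 4.242641, (-8, 3)->(5, -4): sqrt(218) = 14.764823
Sum = 39.964901
Perimeter = 39.9649

39.9649


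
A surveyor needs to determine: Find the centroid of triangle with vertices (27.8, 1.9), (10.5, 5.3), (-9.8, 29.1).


Centroid = ((x_A+x_B+x_C)/3, (y_A+y_B+y_C)/3)
= ((27.8+10.5+(-9.8))/3, (1.9+5.3+29.1)/3)
= (9.5, 12.1)

(9.5, 12.1)


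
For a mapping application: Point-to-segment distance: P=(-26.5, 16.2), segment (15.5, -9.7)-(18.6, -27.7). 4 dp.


Project P onto AB: t = 0 (clamped to [0,1])
Closest point on segment: (15.5, -9.7)
Distance: 49.3438

49.3438


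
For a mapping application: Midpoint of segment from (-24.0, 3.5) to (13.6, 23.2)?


M = (((-24)+13.6)/2, (3.5+23.2)/2)
= (-5.2, 13.35)

(-5.2, 13.35)


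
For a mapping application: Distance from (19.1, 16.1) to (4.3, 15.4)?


dx=-14.8, dy=-0.7
d^2 = (-14.8)^2 + (-0.7)^2 = 219.53
d = sqrt(219.53) = 14.8165

14.8165


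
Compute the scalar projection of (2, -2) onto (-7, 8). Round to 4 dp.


u.v = -30, |v| = sqrt(113) = 10.6301
Scalar projection = u.v / |v| = -30 / sqrt(113) = -2.8222

-2.8222


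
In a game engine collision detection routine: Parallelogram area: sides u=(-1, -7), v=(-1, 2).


|u x v| = |(-1)*2 - (-7)*(-1)|
= |(-2) - 7| = 9

9


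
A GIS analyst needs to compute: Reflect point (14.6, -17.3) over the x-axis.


Reflection over x-axis: (x,y) -> (x,-y)
(14.6, -17.3) -> (14.6, 17.3)

(14.6, 17.3)


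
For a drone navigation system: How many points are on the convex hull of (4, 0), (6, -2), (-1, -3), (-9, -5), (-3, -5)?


Convex hull vertices (CCW): (-9, -5), (-3, -5), (6, -2), (4, 0)
Count = 4

4


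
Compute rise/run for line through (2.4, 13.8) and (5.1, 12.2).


slope = (y2-y1)/(x2-x1) = (12.2-13.8)/(5.1-2.4) = (-1.6)/2.7 = -0.5926

-0.5926


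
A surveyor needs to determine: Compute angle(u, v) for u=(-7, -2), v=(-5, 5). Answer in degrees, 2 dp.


u.v = 25, |u| = sqrt(53) = 7.2801, |v| = sqrt(50) = 7.0711
cos(theta) = u.v/(|u||v|) = 25/sqrt(2650) = 0.485643
theta = acos(0.485643) = 60.95 degrees

60.95 degrees


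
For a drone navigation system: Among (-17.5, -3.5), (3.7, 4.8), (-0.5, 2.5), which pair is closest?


d(P0,P1) = 22.7669, d(P0,P2) = 18.0278, d(P1,P2) = 4.7885
Closest: P1 and P2

Closest pair: (3.7, 4.8) and (-0.5, 2.5), distance = 4.7885


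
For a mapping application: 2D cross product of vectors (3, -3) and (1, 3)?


u x v = u_x*v_y - u_y*v_x = 3*3 - (-3)*1
= 9 - (-3) = 12

12


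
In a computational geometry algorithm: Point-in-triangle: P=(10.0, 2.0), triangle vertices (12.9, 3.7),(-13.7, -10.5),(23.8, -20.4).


Cross products: AB x AP = 4.04, BC x BP = 703.38, CA x CP = 88.42
All same sign? yes

Yes, inside


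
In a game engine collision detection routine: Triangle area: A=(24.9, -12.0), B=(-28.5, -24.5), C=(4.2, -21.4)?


Area = |x_A(y_B-y_C) + x_B(y_C-y_A) + x_C(y_A-y_B)|/2
= |(-77.19) + 267.9 + 52.5|/2
= 243.21/2 = 121.605

121.605


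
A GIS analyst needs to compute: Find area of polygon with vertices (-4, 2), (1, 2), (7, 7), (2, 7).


Shoelace sum: ((-4)*2 - 1*2) + (1*7 - 7*2) + (7*7 - 2*7) + (2*2 - (-4)*7)
= 50
Area = |50|/2 = 25

25


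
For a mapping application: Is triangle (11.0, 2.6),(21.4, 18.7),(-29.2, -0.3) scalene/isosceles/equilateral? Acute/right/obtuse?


Side lengths squared: AB^2=367.37, BC^2=2921.36, CA^2=1624.45
Sorted: [367.37, 1624.45, 2921.36]
By sides: Scalene, By angles: Obtuse

Scalene, Obtuse


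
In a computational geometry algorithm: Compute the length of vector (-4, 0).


|u| = sqrt((-4)^2 + 0^2) = sqrt(16) = 4

4


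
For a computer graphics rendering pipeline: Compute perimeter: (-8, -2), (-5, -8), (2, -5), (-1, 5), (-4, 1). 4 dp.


Sides: (-8, -2)->(-5, -8): sqrt(45) = 6.708204, (-5, -8)->(2, -5): sqrt(58) = 7.615773, (2, -5)->(-1, 5): sqrt(109) = 10.440307, (-1, 5)->(-4, 1): sqrt(25) = 5, (-4, 1)->(-8, -2): sqrt(25) = 5
Sum = 34.764284
Perimeter = 34.7643

34.7643


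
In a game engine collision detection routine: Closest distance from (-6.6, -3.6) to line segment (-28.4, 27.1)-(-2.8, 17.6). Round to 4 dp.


Project P onto AB: t = 1 (clamped to [0,1])
Closest point on segment: (-2.8, 17.6)
Distance: 21.5379

21.5379


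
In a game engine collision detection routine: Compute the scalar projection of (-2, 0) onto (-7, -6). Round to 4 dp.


u.v = 14, |v| = sqrt(85) = 9.2195
Scalar projection = u.v / |v| = 14 / sqrt(85) = 1.5185

1.5185


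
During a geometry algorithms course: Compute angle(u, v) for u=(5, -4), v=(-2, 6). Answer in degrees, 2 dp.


u.v = -34, |u| = sqrt(41) = 6.4031, |v| = sqrt(40) = 6.3246
cos(theta) = u.v/(|u||v|) = -34/sqrt(1640) = -0.83957
theta = acos(-0.83957) = 147.09 degrees

147.09 degrees


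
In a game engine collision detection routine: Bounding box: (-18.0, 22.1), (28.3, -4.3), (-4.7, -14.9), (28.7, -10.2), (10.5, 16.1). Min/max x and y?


x range: [-18, 28.7]
y range: [-14.9, 22.1]
Bounding box: (-18,-14.9) to (28.7,22.1)

(-18,-14.9) to (28.7,22.1)


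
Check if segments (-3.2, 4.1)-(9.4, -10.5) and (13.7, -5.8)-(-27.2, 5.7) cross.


Cross products: d1=-210.56, d2=241.68, d3=122, d4=-330.24
d1*d2 < 0 and d3*d4 < 0? yes

Yes, they intersect


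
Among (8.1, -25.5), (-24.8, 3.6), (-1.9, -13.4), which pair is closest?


d(P0,P1) = 43.9229, d(P0,P2) = 15.6975, d(P1,P2) = 28.5203
Closest: P0 and P2

Closest pair: (8.1, -25.5) and (-1.9, -13.4), distance = 15.6975


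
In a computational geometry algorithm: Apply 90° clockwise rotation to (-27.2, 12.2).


90° CW: (x,y) -> (y, -x)
(-27.2,12.2) -> (12.2, 27.2)

(12.2, 27.2)


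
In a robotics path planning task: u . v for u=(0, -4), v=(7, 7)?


u . v = u_x*v_x + u_y*v_y = 0*7 + (-4)*7
= 0 + (-28) = -28

-28


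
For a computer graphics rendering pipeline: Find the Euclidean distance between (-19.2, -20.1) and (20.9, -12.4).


dx=40.1, dy=7.7
d^2 = 40.1^2 + 7.7^2 = 1667.3
d = sqrt(1667.3) = 40.8326

40.8326


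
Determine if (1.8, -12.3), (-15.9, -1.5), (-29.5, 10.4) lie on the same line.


Cross product: ((-15.9)-1.8)*(10.4-(-12.3)) - ((-1.5)-(-12.3))*((-29.5)-1.8)
= -63.75

No, not collinear


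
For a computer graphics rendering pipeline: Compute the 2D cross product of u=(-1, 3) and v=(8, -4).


u x v = u_x*v_y - u_y*v_x = (-1)*(-4) - 3*8
= 4 - 24 = -20

-20


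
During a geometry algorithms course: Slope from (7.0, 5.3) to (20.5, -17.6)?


slope = (y2-y1)/(x2-x1) = ((-17.6)-5.3)/(20.5-7) = (-22.9)/13.5 = -1.6963

-1.6963


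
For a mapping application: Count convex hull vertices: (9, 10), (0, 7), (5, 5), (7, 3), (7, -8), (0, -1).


Convex hull vertices (CCW): (0, -1), (7, -8), (9, 10), (0, 7)
Count = 4

4


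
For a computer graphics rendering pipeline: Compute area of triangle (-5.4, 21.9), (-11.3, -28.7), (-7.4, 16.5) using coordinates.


Area = |x_A(y_B-y_C) + x_B(y_C-y_A) + x_C(y_A-y_B)|/2
= |244.08 + 61.02 + (-374.44)|/2
= 69.34/2 = 34.67

34.67


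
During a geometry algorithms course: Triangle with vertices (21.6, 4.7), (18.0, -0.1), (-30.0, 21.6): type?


Side lengths squared: AB^2=36, BC^2=2774.89, CA^2=2948.17
Sorted: [36, 2774.89, 2948.17]
By sides: Scalene, By angles: Obtuse

Scalene, Obtuse


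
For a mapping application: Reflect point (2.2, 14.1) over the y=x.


Reflection over y=x: (x,y) -> (y,x)
(2.2, 14.1) -> (14.1, 2.2)

(14.1, 2.2)


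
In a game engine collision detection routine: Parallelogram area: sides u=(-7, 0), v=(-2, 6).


|u x v| = |(-7)*6 - 0*(-2)|
= |(-42) - 0| = 42

42


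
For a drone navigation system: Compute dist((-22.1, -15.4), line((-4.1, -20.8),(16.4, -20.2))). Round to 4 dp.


|cross product| = 121.5
|line direction| = sqrt(420.61) = 20.5088
Distance = 121.5/sqrt(420.61) = 5.9243

5.9243


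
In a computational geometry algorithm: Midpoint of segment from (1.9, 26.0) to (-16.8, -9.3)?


M = ((1.9+(-16.8))/2, (26+(-9.3))/2)
= (-7.45, 8.35)

(-7.45, 8.35)


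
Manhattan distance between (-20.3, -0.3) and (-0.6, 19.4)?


|(-20.3)-(-0.6)| + |(-0.3)-19.4| = 19.7 + 19.7 = 39.4

39.4


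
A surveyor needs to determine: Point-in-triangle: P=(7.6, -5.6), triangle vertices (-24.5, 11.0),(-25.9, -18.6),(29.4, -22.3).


Cross products: AB x AP = 973.4, BC x BP = 842.85, CA x CP = -174.19
All same sign? no

No, outside


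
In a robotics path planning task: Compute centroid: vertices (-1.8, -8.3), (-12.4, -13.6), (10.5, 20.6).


Centroid = ((x_A+x_B+x_C)/3, (y_A+y_B+y_C)/3)
= (((-1.8)+(-12.4)+10.5)/3, ((-8.3)+(-13.6)+20.6)/3)
= (-1.2333, -0.4333)

(-1.2333, -0.4333)


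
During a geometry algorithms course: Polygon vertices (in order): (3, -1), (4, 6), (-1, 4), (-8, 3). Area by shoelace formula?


Shoelace sum: (3*6 - 4*(-1)) + (4*4 - (-1)*6) + ((-1)*3 - (-8)*4) + ((-8)*(-1) - 3*3)
= 72
Area = |72|/2 = 36

36


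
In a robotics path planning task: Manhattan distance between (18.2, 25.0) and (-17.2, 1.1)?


|18.2-(-17.2)| + |25-1.1| = 35.4 + 23.9 = 59.3

59.3


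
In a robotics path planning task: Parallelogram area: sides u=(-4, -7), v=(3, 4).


|u x v| = |(-4)*4 - (-7)*3|
= |(-16) - (-21)| = 5

5


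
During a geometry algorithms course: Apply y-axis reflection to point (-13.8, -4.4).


Reflection over y-axis: (x,y) -> (-x,y)
(-13.8, -4.4) -> (13.8, -4.4)

(13.8, -4.4)


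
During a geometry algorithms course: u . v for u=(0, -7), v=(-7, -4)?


u . v = u_x*v_x + u_y*v_y = 0*(-7) + (-7)*(-4)
= 0 + 28 = 28

28


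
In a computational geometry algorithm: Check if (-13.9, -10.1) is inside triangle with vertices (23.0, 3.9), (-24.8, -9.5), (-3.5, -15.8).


Cross products: AB x AP = 174.74, BC x BP = 55.89, CA x CP = 355.93
All same sign? yes

Yes, inside


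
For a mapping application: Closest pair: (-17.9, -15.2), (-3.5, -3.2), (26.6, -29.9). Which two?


d(P0,P1) = 18.7446, d(P0,P2) = 46.8651, d(P1,P2) = 40.2356
Closest: P0 and P1

Closest pair: (-17.9, -15.2) and (-3.5, -3.2), distance = 18.7446


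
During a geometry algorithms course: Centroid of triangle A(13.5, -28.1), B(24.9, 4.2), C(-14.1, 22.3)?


Centroid = ((x_A+x_B+x_C)/3, (y_A+y_B+y_C)/3)
= ((13.5+24.9+(-14.1))/3, ((-28.1)+4.2+22.3)/3)
= (8.1, -0.5333)

(8.1, -0.5333)


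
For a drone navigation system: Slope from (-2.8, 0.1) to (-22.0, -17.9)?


slope = (y2-y1)/(x2-x1) = ((-17.9)-0.1)/((-22)-(-2.8)) = (-18)/(-19.2) = 0.9375

0.9375


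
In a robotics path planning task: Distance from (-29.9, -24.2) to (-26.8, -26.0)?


dx=3.1, dy=-1.8
d^2 = 3.1^2 + (-1.8)^2 = 12.85
d = sqrt(12.85) = 3.5847

3.5847


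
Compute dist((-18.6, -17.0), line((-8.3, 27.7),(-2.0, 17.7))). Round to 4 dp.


|cross product| = 384.61
|line direction| = sqrt(139.69) = 11.8191
Distance = 384.61/sqrt(139.69) = 32.5415

32.5415


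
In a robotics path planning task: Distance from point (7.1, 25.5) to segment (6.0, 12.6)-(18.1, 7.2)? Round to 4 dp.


Project P onto AB: t = 0 (clamped to [0,1])
Closest point on segment: (6, 12.6)
Distance: 12.9468

12.9468


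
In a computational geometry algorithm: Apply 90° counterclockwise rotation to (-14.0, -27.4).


90° CCW: (x,y) -> (-y, x)
(-14,-27.4) -> (27.4, -14)

(27.4, -14)


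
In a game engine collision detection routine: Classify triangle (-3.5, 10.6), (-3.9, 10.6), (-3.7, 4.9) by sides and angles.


Side lengths squared: AB^2=0.16, BC^2=32.53, CA^2=32.53
Sorted: [0.16, 32.53, 32.53]
By sides: Isosceles, By angles: Acute

Isosceles, Acute


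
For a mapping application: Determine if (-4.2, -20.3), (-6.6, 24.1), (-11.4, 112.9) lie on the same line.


Cross product: ((-6.6)-(-4.2))*(112.9-(-20.3)) - (24.1-(-20.3))*((-11.4)-(-4.2))
= 0

Yes, collinear


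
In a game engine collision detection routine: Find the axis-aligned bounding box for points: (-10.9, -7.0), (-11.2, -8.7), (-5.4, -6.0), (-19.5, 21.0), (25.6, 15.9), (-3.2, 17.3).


x range: [-19.5, 25.6]
y range: [-8.7, 21]
Bounding box: (-19.5,-8.7) to (25.6,21)

(-19.5,-8.7) to (25.6,21)


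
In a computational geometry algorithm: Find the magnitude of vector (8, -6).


|u| = sqrt(8^2 + (-6)^2) = sqrt(100) = 10

10


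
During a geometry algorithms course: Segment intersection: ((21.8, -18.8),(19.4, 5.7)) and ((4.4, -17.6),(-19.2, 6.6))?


Cross products: d1=-392.76, d2=-912.88, d3=423.42, d4=943.54
d1*d2 < 0 and d3*d4 < 0? no

No, they don't intersect


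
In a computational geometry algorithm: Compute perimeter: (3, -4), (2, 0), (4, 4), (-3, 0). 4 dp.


Sides: (3, -4)->(2, 0): sqrt(17) = 4.123106, (2, 0)->(4, 4): sqrt(20) = 4.472136, (4, 4)->(-3, 0): sqrt(65) = 8.062258, (-3, 0)->(3, -4): sqrt(52) = 7.211103
Sum = 23.868603
Perimeter = 23.8686

23.8686


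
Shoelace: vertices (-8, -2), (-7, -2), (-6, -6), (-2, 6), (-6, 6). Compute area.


Shoelace sum: ((-8)*(-2) - (-7)*(-2)) + ((-7)*(-6) - (-6)*(-2)) + ((-6)*6 - (-2)*(-6)) + ((-2)*6 - (-6)*6) + ((-6)*(-2) - (-8)*6)
= 68
Area = |68|/2 = 34

34


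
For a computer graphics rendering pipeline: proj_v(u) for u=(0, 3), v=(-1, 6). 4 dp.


u.v = 18, |v| = sqrt(37) = 6.0828
Scalar projection = u.v / |v| = 18 / sqrt(37) = 2.9592

2.9592


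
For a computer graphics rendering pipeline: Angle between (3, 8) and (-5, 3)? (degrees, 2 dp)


u.v = 9, |u| = sqrt(73) = 8.544, |v| = sqrt(34) = 5.831
cos(theta) = u.v/(|u||v|) = 9/sqrt(2482) = 0.180652
theta = acos(0.180652) = 79.59 degrees

79.59 degrees


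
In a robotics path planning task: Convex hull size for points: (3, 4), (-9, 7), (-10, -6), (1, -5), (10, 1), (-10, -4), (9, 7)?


Convex hull vertices (CCW): (-10, -6), (1, -5), (10, 1), (9, 7), (-9, 7), (-10, -4)
Count = 6

6


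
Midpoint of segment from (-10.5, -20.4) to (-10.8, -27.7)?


M = (((-10.5)+(-10.8))/2, ((-20.4)+(-27.7))/2)
= (-10.65, -24.05)

(-10.65, -24.05)


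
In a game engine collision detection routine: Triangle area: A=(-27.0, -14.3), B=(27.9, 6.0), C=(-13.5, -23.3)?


Area = |x_A(y_B-y_C) + x_B(y_C-y_A) + x_C(y_A-y_B)|/2
= |(-791.1) + (-251.1) + 274.05|/2
= 768.15/2 = 384.075

384.075


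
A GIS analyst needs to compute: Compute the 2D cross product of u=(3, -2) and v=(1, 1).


u x v = u_x*v_y - u_y*v_x = 3*1 - (-2)*1
= 3 - (-2) = 5

5


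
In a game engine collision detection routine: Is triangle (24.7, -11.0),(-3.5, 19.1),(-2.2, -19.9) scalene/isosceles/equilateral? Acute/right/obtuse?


Side lengths squared: AB^2=1701.25, BC^2=1522.69, CA^2=802.82
Sorted: [802.82, 1522.69, 1701.25]
By sides: Scalene, By angles: Acute

Scalene, Acute


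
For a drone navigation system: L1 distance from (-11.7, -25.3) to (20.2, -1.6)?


|(-11.7)-20.2| + |(-25.3)-(-1.6)| = 31.9 + 23.7 = 55.6

55.6


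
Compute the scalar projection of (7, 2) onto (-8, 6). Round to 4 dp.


u.v = -44, |v| = sqrt(100) = 10
Scalar projection = u.v / |v| = -44 / sqrt(100) = -4.4

-4.4


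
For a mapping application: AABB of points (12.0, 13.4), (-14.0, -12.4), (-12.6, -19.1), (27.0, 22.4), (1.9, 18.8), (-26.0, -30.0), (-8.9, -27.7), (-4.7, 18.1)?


x range: [-26, 27]
y range: [-30, 22.4]
Bounding box: (-26,-30) to (27,22.4)

(-26,-30) to (27,22.4)


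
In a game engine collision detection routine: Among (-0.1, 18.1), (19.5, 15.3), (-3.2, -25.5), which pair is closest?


d(P0,P1) = 19.799, d(P0,P2) = 43.7101, d(P1,P2) = 46.6897
Closest: P0 and P1

Closest pair: (-0.1, 18.1) and (19.5, 15.3), distance = 19.799


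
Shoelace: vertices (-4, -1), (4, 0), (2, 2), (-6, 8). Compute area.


Shoelace sum: ((-4)*0 - 4*(-1)) + (4*2 - 2*0) + (2*8 - (-6)*2) + ((-6)*(-1) - (-4)*8)
= 78
Area = |78|/2 = 39

39


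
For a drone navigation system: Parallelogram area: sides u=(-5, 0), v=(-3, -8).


|u x v| = |(-5)*(-8) - 0*(-3)|
= |40 - 0| = 40

40


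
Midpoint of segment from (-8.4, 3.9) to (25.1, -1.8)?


M = (((-8.4)+25.1)/2, (3.9+(-1.8))/2)
= (8.35, 1.05)

(8.35, 1.05)


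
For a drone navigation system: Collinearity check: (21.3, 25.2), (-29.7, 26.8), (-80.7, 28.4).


Cross product: ((-29.7)-21.3)*(28.4-25.2) - (26.8-25.2)*((-80.7)-21.3)
= 0

Yes, collinear


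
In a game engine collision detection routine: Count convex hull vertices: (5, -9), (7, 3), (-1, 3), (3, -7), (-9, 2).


Convex hull vertices (CCW): (-9, 2), (5, -9), (7, 3), (-1, 3)
Count = 4

4


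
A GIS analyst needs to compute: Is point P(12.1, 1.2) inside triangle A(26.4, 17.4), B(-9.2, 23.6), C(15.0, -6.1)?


Cross products: AB x AP = 665.38, BC x BP = 90.53, CA x CP = 151.37
All same sign? yes

Yes, inside


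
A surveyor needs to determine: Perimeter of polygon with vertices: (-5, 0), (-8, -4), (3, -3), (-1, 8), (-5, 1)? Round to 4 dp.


Sides: (-5, 0)->(-8, -4): sqrt(25) = 5, (-8, -4)->(3, -3): sqrt(122) = 11.045361, (3, -3)->(-1, 8): sqrt(137) = 11.7047, (-1, 8)->(-5, 1): sqrt(65) = 8.062258, (-5, 1)->(-5, 0): sqrt(1) = 1
Sum = 36.812319
Perimeter = 36.8123

36.8123


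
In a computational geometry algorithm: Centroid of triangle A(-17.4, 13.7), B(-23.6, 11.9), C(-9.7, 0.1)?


Centroid = ((x_A+x_B+x_C)/3, (y_A+y_B+y_C)/3)
= (((-17.4)+(-23.6)+(-9.7))/3, (13.7+11.9+0.1)/3)
= (-16.9, 8.5667)

(-16.9, 8.5667)


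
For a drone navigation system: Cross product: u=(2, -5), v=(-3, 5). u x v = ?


u x v = u_x*v_y - u_y*v_x = 2*5 - (-5)*(-3)
= 10 - 15 = -5

-5


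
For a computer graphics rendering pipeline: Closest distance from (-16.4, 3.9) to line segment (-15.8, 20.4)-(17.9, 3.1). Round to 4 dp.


Project P onto AB: t = 0.1848 (clamped to [0,1])
Closest point on segment: (-9.5712, 17.2024)
Distance: 14.9528

14.9528


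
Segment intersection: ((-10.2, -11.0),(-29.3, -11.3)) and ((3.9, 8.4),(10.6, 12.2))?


Cross products: d1=-76.4, d2=-5.83, d3=-366.31, d4=-436.88
d1*d2 < 0 and d3*d4 < 0? no

No, they don't intersect


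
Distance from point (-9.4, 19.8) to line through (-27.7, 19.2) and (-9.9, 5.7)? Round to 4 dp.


|cross product| = 257.73
|line direction| = sqrt(499.09) = 22.3403
Distance = 257.73/sqrt(499.09) = 11.5365

11.5365


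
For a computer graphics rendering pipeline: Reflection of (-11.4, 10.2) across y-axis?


Reflection over y-axis: (x,y) -> (-x,y)
(-11.4, 10.2) -> (11.4, 10.2)

(11.4, 10.2)


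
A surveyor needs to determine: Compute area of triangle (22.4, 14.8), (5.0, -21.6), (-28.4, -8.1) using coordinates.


Area = |x_A(y_B-y_C) + x_B(y_C-y_A) + x_C(y_A-y_B)|/2
= |(-302.4) + (-114.5) + (-1033.76)|/2
= 1450.66/2 = 725.33

725.33


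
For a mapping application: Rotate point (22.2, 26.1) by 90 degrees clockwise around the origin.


90° CW: (x,y) -> (y, -x)
(22.2,26.1) -> (26.1, -22.2)

(26.1, -22.2)


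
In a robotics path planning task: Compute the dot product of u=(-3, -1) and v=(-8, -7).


u . v = u_x*v_x + u_y*v_y = (-3)*(-8) + (-1)*(-7)
= 24 + 7 = 31

31


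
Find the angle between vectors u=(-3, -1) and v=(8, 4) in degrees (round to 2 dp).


u.v = -28, |u| = sqrt(10) = 3.1623, |v| = sqrt(80) = 8.9443
cos(theta) = u.v/(|u||v|) = -28/sqrt(800) = -0.989949
theta = acos(-0.989949) = 171.87 degrees

171.87 degrees


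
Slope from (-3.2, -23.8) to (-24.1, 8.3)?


slope = (y2-y1)/(x2-x1) = (8.3-(-23.8))/((-24.1)-(-3.2)) = 32.1/(-20.9) = -1.5359

-1.5359


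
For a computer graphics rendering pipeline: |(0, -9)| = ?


|u| = sqrt(0^2 + (-9)^2) = sqrt(81) = 9

9


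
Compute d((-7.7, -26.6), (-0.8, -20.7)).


dx=6.9, dy=5.9
d^2 = 6.9^2 + 5.9^2 = 82.42
d = sqrt(82.42) = 9.0785

9.0785


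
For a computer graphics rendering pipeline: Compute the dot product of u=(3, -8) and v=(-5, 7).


u . v = u_x*v_x + u_y*v_y = 3*(-5) + (-8)*7
= (-15) + (-56) = -71

-71


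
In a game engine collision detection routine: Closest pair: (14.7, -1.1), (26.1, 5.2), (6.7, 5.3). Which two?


d(P0,P1) = 13.025, d(P0,P2) = 10.245, d(P1,P2) = 19.4003
Closest: P0 and P2

Closest pair: (14.7, -1.1) and (6.7, 5.3), distance = 10.245


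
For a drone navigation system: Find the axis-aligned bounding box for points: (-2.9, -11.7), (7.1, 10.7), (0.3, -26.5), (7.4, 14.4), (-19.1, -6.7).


x range: [-19.1, 7.4]
y range: [-26.5, 14.4]
Bounding box: (-19.1,-26.5) to (7.4,14.4)

(-19.1,-26.5) to (7.4,14.4)


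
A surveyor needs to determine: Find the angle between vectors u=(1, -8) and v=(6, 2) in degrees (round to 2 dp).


u.v = -10, |u| = sqrt(65) = 8.0623, |v| = sqrt(40) = 6.3246
cos(theta) = u.v/(|u||v|) = -10/sqrt(2600) = -0.196116
theta = acos(-0.196116) = 101.31 degrees

101.31 degrees


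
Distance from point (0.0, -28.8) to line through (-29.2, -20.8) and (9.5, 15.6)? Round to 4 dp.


|cross product| = 1372.48
|line direction| = sqrt(2822.65) = 53.1286
Distance = 1372.48/sqrt(2822.65) = 25.8332

25.8332


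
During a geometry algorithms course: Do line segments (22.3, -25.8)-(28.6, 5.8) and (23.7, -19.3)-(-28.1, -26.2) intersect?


Cross products: d1=327.04, d2=-1266.37, d3=-3.29, d4=1590.12
d1*d2 < 0 and d3*d4 < 0? yes

Yes, they intersect


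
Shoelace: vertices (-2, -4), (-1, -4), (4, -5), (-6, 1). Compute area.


Shoelace sum: ((-2)*(-4) - (-1)*(-4)) + ((-1)*(-5) - 4*(-4)) + (4*1 - (-6)*(-5)) + ((-6)*(-4) - (-2)*1)
= 25
Area = |25|/2 = 12.5

12.5


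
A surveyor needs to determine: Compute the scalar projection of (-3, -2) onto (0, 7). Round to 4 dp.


u.v = -14, |v| = sqrt(49) = 7
Scalar projection = u.v / |v| = -14 / sqrt(49) = -2

-2


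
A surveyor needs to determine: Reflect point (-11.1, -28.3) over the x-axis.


Reflection over x-axis: (x,y) -> (x,-y)
(-11.1, -28.3) -> (-11.1, 28.3)

(-11.1, 28.3)


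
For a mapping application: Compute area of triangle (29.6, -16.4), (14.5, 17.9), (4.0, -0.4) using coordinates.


Area = |x_A(y_B-y_C) + x_B(y_C-y_A) + x_C(y_A-y_B)|/2
= |541.68 + 232 + (-137.2)|/2
= 636.48/2 = 318.24

318.24


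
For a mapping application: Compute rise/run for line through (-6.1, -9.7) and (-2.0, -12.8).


slope = (y2-y1)/(x2-x1) = ((-12.8)-(-9.7))/((-2)-(-6.1)) = (-3.1)/4.1 = -0.7561

-0.7561


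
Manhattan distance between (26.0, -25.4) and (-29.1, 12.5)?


|26-(-29.1)| + |(-25.4)-12.5| = 55.1 + 37.9 = 93

93


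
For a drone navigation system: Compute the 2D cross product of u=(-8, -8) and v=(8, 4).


u x v = u_x*v_y - u_y*v_x = (-8)*4 - (-8)*8
= (-32) - (-64) = 32

32


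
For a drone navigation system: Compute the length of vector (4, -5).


|u| = sqrt(4^2 + (-5)^2) = sqrt(41) = 6.4031

6.4031


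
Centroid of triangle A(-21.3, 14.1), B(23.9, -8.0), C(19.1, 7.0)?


Centroid = ((x_A+x_B+x_C)/3, (y_A+y_B+y_C)/3)
= (((-21.3)+23.9+19.1)/3, (14.1+(-8)+7)/3)
= (7.2333, 4.3667)

(7.2333, 4.3667)


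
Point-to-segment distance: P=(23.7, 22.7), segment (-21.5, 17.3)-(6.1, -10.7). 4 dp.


Project P onto AB: t = 0.7092 (clamped to [0,1])
Closest point on segment: (-1.9249, -2.5588)
Distance: 35.9811

35.9811


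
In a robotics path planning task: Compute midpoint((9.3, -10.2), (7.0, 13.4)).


M = ((9.3+7)/2, ((-10.2)+13.4)/2)
= (8.15, 1.6)

(8.15, 1.6)


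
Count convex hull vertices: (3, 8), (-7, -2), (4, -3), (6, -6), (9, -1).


Convex hull vertices (CCW): (-7, -2), (6, -6), (9, -1), (3, 8)
Count = 4

4


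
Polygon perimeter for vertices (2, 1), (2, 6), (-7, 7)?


Sides: (2, 1)->(2, 6): sqrt(25) = 5, (2, 6)->(-7, 7): sqrt(82) = 9.055385, (-7, 7)->(2, 1): sqrt(117) = 10.816654
Sum = 24.872039
Perimeter = 24.872

24.872


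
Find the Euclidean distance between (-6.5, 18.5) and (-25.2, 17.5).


dx=-18.7, dy=-1
d^2 = (-18.7)^2 + (-1)^2 = 350.69
d = sqrt(350.69) = 18.7267

18.7267


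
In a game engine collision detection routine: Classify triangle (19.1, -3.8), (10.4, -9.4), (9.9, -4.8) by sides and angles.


Side lengths squared: AB^2=107.05, BC^2=21.41, CA^2=85.64
Sorted: [21.41, 85.64, 107.05]
By sides: Scalene, By angles: Right

Scalene, Right


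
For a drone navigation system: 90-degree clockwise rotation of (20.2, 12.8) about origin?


90° CW: (x,y) -> (y, -x)
(20.2,12.8) -> (12.8, -20.2)

(12.8, -20.2)


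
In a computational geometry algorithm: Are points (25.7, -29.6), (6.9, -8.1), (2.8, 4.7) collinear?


Cross product: (6.9-25.7)*(4.7-(-29.6)) - ((-8.1)-(-29.6))*(2.8-25.7)
= -152.49

No, not collinear


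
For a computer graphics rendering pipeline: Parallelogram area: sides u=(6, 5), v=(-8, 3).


|u x v| = |6*3 - 5*(-8)|
= |18 - (-40)| = 58

58


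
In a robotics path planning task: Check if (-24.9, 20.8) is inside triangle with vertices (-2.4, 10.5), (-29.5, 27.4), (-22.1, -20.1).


Cross products: AB x AP = 101.12, BC x BP = 169.66, CA x CP = 891.41
All same sign? yes

Yes, inside


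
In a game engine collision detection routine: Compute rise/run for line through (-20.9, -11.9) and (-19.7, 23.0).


slope = (y2-y1)/(x2-x1) = (23-(-11.9))/((-19.7)-(-20.9)) = 34.9/1.2 = 29.0833

29.0833


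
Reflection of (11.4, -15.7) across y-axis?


Reflection over y-axis: (x,y) -> (-x,y)
(11.4, -15.7) -> (-11.4, -15.7)

(-11.4, -15.7)


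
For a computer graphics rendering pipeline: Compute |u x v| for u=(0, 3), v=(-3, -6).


|u x v| = |0*(-6) - 3*(-3)|
= |0 - (-9)| = 9

9


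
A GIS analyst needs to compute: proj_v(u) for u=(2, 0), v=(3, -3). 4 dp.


u.v = 6, |v| = sqrt(18) = 4.2426
Scalar projection = u.v / |v| = 6 / sqrt(18) = 1.4142

1.4142


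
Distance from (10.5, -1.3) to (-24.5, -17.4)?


dx=-35, dy=-16.1
d^2 = (-35)^2 + (-16.1)^2 = 1484.21
d = sqrt(1484.21) = 38.5254

38.5254


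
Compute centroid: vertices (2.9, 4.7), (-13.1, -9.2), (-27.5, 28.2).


Centroid = ((x_A+x_B+x_C)/3, (y_A+y_B+y_C)/3)
= ((2.9+(-13.1)+(-27.5))/3, (4.7+(-9.2)+28.2)/3)
= (-12.5667, 7.9)

(-12.5667, 7.9)


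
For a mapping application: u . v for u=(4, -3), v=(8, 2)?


u . v = u_x*v_x + u_y*v_y = 4*8 + (-3)*2
= 32 + (-6) = 26

26


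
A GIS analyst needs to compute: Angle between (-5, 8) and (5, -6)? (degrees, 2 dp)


u.v = -73, |u| = sqrt(89) = 9.434, |v| = sqrt(61) = 7.8102
cos(theta) = u.v/(|u||v|) = -73/sqrt(5429) = -0.990747
theta = acos(-0.990747) = 172.2 degrees

172.2 degrees


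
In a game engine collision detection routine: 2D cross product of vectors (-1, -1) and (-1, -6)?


u x v = u_x*v_y - u_y*v_x = (-1)*(-6) - (-1)*(-1)
= 6 - 1 = 5

5


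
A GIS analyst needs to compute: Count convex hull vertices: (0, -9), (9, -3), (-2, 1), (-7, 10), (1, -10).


Convex hull vertices (CCW): (-7, 10), (0, -9), (1, -10), (9, -3)
Count = 4

4


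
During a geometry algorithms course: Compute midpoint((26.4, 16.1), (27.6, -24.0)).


M = ((26.4+27.6)/2, (16.1+(-24))/2)
= (27, -3.95)

(27, -3.95)


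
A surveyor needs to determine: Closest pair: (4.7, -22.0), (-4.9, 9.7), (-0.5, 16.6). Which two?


d(P0,P1) = 33.1217, d(P0,P2) = 38.9487, d(P1,P2) = 8.1835
Closest: P1 and P2

Closest pair: (-4.9, 9.7) and (-0.5, 16.6), distance = 8.1835


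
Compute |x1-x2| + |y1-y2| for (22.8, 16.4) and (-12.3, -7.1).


|22.8-(-12.3)| + |16.4-(-7.1)| = 35.1 + 23.5 = 58.6

58.6


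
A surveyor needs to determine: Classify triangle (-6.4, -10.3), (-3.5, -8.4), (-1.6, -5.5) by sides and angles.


Side lengths squared: AB^2=12.02, BC^2=12.02, CA^2=46.08
Sorted: [12.02, 12.02, 46.08]
By sides: Isosceles, By angles: Obtuse

Isosceles, Obtuse


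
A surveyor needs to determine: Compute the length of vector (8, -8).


|u| = sqrt(8^2 + (-8)^2) = sqrt(128) = 11.3137

11.3137


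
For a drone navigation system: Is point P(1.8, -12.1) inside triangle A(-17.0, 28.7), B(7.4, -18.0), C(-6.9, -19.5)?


Cross products: AB x AP = -117.56, BC x BP = -92.77, CA x CP = -494.08
All same sign? yes

Yes, inside
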